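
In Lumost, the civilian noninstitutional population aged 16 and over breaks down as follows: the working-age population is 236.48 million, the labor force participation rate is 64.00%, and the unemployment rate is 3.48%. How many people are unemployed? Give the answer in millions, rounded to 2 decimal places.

About 5.27 million are unemployed.

Labor force = 0.6400 × 236.48 = 151.35 million.
Unemployed = 0.0348 × 151.35 ≈ 5.27 million.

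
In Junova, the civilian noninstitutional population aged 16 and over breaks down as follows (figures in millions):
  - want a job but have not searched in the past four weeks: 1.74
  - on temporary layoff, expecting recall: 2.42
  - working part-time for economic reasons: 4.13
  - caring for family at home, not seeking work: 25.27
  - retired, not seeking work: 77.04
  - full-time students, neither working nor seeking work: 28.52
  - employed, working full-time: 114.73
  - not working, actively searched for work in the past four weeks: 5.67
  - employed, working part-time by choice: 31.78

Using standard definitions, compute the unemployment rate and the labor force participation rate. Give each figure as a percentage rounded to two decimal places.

Unemployment rate ≈ 5.10%; labor force participation rate ≈ 54.49%.

Employed = 4.13 + 114.73 + 31.78 = 150.64 million (anyone who worked, including part-time for economic reasons, counts as employed).
Unemployed = 2.42 + 5.67 = 8.09 million (jobless and actively searching, or on temporary layoff).
Labor force = 150.64 + 8.09 = 158.73 million.
Not in labor force = 1.74 + 25.27 + 77.04 + 28.52 = 132.57 million (those not working and not actively searching are outside the labor force — including those who want a job but have given up searching).
Civilian working-age population = 158.73 + 132.57 = 291.30 million.
Unemployment rate = 8.09 / 158.73 = 5.10%.
Labor force participation rate = 158.73 / 291.30 = 54.49%.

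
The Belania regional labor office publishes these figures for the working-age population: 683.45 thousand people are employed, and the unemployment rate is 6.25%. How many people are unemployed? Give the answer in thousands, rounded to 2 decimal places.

About 45.56 thousand are unemployed.

Let U be the number unemployed. The labor force is E + U, and U/(E+U) = 0.0625.
So U = 0.0625 × 683.45 / (1 − 0.0625) = 42.7156 / 0.9375 ≈ 45.56 thousand.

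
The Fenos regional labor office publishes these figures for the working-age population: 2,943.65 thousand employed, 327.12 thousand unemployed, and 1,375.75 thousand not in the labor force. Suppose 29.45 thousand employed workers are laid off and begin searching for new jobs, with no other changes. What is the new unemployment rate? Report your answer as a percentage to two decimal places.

New unemployment rate ≈ 10.90%.

Initially, labor force = 2,943.65 + 327.12 = 3,270.77 thousand, so u = 327.12/3,270.77 = 10.00%.
After the change, employed falls and unemployed rises by 29.45; labor force unchanged → E = 2,914.20, U = 356.57, labor force = 3,270.77 thousand.
New unemployment rate = 356.57 / 3,270.77 = 10.90%.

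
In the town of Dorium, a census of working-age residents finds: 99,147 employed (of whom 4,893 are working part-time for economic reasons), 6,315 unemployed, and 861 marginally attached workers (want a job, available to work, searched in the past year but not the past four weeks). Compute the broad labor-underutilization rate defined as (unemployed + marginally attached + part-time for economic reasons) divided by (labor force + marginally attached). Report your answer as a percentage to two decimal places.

Labor force = 99,147 + 6,315 = 105,462.
Numerator = 6,315 + 861 + 4,893 = 12,069.
Denominator = 105,462 + 861 = 106,323.
Broad rate = 12,069 / 106,323 = 11.35%.

Broad underutilization rate ≈ 11.35%.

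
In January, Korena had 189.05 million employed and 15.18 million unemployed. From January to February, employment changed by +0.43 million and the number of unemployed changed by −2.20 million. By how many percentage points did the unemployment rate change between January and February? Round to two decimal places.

January: labor force = 189.05 + 15.18 = 204.23; u = 15.18/204.23 = 7.43%.
February: labor force = 189.48 + 12.98 = 202.46; u = 12.98/202.46 = 6.41%.
Change = 6.41% − 7.43% = −1.02 pp.

The unemployment rate changed by −1.02 percentage points.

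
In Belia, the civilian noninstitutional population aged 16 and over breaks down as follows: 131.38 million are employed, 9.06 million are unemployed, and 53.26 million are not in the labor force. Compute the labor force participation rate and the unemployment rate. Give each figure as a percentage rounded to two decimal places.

Labor force participation rate ≈ 72.50%; unemployment rate ≈ 6.45%.

Labor force = employed + unemployed = 131.38 + 9.06 = 140.44 million.
Working-age population = 140.44 + 53.26 = 193.70 million.
Unemployment rate = 9.06 / 140.44 = 6.45%.
Labor force participation rate = 140.44 / 193.70 = 72.50%.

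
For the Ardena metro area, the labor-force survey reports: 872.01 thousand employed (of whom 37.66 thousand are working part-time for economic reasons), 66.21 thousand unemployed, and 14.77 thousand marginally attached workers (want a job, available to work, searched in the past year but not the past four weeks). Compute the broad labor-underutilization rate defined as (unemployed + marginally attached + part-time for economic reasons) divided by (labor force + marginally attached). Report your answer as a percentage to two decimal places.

Broad underutilization rate ≈ 12.45%.

Labor force = 872.01 + 66.21 = 938.22 thousand.
Numerator = 66.21 + 14.77 + 37.66 = 118.64 thousand.
Denominator = 938.22 + 14.77 = 952.99 thousand.
Broad rate = 118.64 / 952.99 = 12.45%.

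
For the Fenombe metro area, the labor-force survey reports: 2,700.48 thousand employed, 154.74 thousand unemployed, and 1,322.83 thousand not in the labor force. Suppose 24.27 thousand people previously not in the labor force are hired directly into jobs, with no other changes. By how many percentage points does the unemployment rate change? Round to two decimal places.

The unemployment rate changes by −0.05 percentage points.

Initially, labor force = 2,700.48 + 154.74 = 2,855.22 thousand, so u = 154.74/2,855.22 = 5.42%.
After the change, employed and labor force both rise by 24.27; unemployed unchanged → E = 2,724.75, U = 154.74, labor force = 2,879.49 thousand.
New unemployment rate = 154.74 / 2,879.49 = 5.37%.
Change = 5.37% − 5.42% = −0.05 percentage points.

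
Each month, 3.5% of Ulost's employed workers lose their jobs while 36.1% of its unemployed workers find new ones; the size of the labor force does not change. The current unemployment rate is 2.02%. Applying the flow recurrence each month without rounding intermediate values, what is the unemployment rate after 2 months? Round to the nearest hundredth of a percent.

Unemployment rate after two months ≈ 6.35%.

With a fixed labor force, u_{t+1} = u_t + s·(1−u_t) − f·u_t = u_t·(1−s−f) + s.
Here 1−s−f = 0.604 and s = 0.035.
u_1 = 0.020200 × 0.604 + 0.035 = 0.047201.
u_2 = 0.047201 × 0.604 + 0.035 = 0.063509.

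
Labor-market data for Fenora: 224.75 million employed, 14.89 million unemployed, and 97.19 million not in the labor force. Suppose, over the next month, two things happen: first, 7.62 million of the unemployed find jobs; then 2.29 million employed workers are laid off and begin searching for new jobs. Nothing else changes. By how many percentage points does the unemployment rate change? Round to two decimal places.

Initially, labor force = 224.75 + 14.89 = 239.64 million, so u = 14.89/239.64 = 6.21%.
After the first change, unemployed falls and employed rises by 7.62; labor force unchanged → E = 232.37, U = 7.27, labor force = 239.64 million.
After the second change, employed falls and unemployed rises by 2.29; labor force unchanged → E = 230.08, U = 9.56, labor force = 239.64 million.
New unemployment rate = 9.56 / 239.64 = 3.99%.
Change = 3.99% − 6.21% = −2.22 percentage points.

The unemployment rate changes by −2.22 percentage points.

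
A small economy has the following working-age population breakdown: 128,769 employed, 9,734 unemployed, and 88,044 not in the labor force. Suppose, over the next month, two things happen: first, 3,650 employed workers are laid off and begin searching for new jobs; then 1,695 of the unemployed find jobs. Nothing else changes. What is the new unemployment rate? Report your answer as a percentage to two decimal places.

Initially, labor force = 128,769 + 9,734 = 138,503, so u = 9,734/138,503 = 7.03%.
After the first change, employed falls and unemployed rises by 3,650; labor force unchanged → E = 125,119, U = 13,384, labor force = 138,503.
After the second change, unemployed falls and employed rises by 1,695; labor force unchanged → E = 126,814, U = 11,689, labor force = 138,503.
New unemployment rate = 11,689 / 138,503 = 8.44%.

New unemployment rate ≈ 8.44%.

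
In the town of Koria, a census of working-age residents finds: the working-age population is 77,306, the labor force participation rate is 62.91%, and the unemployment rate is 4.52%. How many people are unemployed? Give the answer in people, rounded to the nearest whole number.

Labor force = 0.6291 × 77,306 = 48,633.
Unemployed = 0.0452 × 48,633 ≈ 2,198.

About 2,198 are unemployed.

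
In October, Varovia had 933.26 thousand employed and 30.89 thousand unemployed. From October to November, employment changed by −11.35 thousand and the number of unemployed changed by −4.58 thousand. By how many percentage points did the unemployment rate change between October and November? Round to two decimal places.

The unemployment rate changed by −0.43 percentage points.

October: labor force = 933.26 + 30.89 = 964.15; u = 30.89/964.15 = 3.20%.
November: labor force = 921.91 + 26.31 = 948.22; u = 26.31/948.22 = 2.77%.
Change = 2.77% − 3.20% = −0.43 pp.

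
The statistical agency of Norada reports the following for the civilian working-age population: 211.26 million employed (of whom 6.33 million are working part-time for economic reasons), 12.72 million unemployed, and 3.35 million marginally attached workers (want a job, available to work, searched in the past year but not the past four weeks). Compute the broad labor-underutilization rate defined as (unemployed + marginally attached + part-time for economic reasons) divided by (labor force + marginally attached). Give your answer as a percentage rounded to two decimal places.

Broad underutilization rate ≈ 9.85%.

Labor force = 211.26 + 12.72 = 223.98 million.
Numerator = 12.72 + 3.35 + 6.33 = 22.40 million.
Denominator = 223.98 + 3.35 = 227.33 million.
Broad rate = 22.40 / 227.33 = 9.85%.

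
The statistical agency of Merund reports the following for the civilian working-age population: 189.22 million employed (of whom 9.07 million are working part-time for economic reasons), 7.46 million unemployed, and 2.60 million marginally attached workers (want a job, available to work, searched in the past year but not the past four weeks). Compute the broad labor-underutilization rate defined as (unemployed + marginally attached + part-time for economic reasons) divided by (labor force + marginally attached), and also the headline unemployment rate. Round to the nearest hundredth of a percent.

Labor force = 189.22 + 7.46 = 196.68 million.
Numerator = 7.46 + 2.60 + 9.07 = 19.13 million.
Denominator = 196.68 + 2.60 = 199.28 million.
Broad rate = 19.13 / 199.28 = 9.60%.
Headline unemployment rate = 7.46 / 196.68 = 3.79%.

Broad underutilization rate ≈ 9.60%; headline unemployment rate ≈ 3.79%.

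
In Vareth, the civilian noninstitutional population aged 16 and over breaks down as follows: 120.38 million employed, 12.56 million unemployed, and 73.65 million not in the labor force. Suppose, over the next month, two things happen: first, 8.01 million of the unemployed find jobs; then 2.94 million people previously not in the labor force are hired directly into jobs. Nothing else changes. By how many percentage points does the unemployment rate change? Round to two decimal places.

Initially, labor force = 120.38 + 12.56 = 132.94 million, so u = 12.56/132.94 = 9.45%.
After the first change, unemployed falls and employed rises by 8.01; labor force unchanged → E = 128.39, U = 4.55, labor force = 132.94 million.
After the second change, employed and labor force both rise by 2.94; unemployed unchanged → E = 131.33, U = 4.55, labor force = 135.88 million.
New unemployment rate = 4.55 / 135.88 = 3.35%.
Change = 3.35% − 9.45% = −6.10 percentage points.

The unemployment rate changes by −6.10 percentage points.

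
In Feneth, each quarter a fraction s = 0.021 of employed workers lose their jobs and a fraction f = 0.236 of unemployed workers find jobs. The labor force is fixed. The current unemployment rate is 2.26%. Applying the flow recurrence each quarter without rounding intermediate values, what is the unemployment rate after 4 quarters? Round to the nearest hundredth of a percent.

With a fixed labor force, u_{t+1} = u_t + s·(1−u_t) − f·u_t = u_t·(1−s−f) + s.
Here 1−s−f = 0.743 and s = 0.021.
u_1 = 0.022600 × 0.743 + 0.021 = 0.037792.
u_2 = 0.037792 × 0.743 + 0.021 = 0.049079.
u_3 = 0.049079 × 0.743 + 0.021 = 0.057466.
u_4 = 0.057466 × 0.743 + 0.021 = 0.063697.

Unemployment rate after four quarters ≈ 6.37%.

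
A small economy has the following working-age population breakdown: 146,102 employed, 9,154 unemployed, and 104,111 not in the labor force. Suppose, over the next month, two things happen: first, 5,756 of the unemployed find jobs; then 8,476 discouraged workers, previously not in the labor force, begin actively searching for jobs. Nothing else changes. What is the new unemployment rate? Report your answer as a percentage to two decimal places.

New unemployment rate ≈ 7.25%.

Initially, labor force = 146,102 + 9,154 = 155,256, so u = 9,154/155,256 = 5.90%.
After the first change, unemployed falls and employed rises by 5,756; labor force unchanged → E = 151,858, U = 3,398, labor force = 155,256.
After the second change, unemployed and labor force both rise by 8,476 → E = 151,858, U = 11,874, labor force = 163,732.
New unemployment rate = 11,874 / 163,732 = 7.25%.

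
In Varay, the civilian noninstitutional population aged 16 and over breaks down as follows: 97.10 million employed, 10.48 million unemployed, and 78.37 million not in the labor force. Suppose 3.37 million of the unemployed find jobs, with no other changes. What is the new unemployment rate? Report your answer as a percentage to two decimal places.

New unemployment rate ≈ 6.61%.

Initially, labor force = 97.10 + 10.48 = 107.58 million, so u = 10.48/107.58 = 9.74%.
After the change, unemployed falls and employed rises by 3.37; labor force unchanged → E = 100.47, U = 7.11, labor force = 107.58 million.
New unemployment rate = 7.11 / 107.58 = 6.61%.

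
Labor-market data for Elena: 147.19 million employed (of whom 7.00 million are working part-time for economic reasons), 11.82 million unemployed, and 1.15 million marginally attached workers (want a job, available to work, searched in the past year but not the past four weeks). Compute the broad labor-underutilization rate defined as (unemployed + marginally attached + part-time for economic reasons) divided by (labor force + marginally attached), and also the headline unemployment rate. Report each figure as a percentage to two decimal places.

Labor force = 147.19 + 11.82 = 159.01 million.
Numerator = 11.82 + 1.15 + 7.00 = 19.97 million.
Denominator = 159.01 + 1.15 = 160.16 million.
Broad rate = 19.97 / 160.16 = 12.47%.
Headline unemployment rate = 11.82 / 159.01 = 7.43%.

Broad underutilization rate ≈ 12.47%; headline unemployment rate ≈ 7.43%.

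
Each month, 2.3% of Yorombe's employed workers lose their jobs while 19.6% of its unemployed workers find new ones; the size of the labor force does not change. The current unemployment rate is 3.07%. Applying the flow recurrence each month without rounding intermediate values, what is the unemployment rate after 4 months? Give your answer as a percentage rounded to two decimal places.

Unemployment rate after four months ≈ 7.74%.

With a fixed labor force, u_{t+1} = u_t + s·(1−u_t) − f·u_t = u_t·(1−s−f) + s.
Here 1−s−f = 0.781 and s = 0.023.
u_1 = 0.030700 × 0.781 + 0.023 = 0.046977.
u_2 = 0.046977 × 0.781 + 0.023 = 0.059689.
u_3 = 0.059689 × 0.781 + 0.023 = 0.069617.
u_4 = 0.069617 × 0.781 + 0.023 = 0.077371.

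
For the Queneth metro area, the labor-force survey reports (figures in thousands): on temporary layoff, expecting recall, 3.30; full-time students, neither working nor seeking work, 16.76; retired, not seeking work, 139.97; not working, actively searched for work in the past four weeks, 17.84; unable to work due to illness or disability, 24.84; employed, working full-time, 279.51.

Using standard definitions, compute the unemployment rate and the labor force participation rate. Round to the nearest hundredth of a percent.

Employed = 279.51 thousand.
Unemployed = 3.30 + 17.84 = 21.14 thousand (jobless and actively searching, or on temporary layoff).
Labor force = 279.51 + 21.14 = 300.65 thousand.
Not in labor force = 16.76 + 139.97 + 24.84 = 181.57 thousand (those not working and not actively searching are outside the labor force).
Civilian working-age population = 300.65 + 181.57 = 482.22 thousand.
Unemployment rate = 21.14 / 300.65 = 7.03%.
Labor force participation rate = 300.65 / 482.22 = 62.35%.

Unemployment rate ≈ 7.03%; labor force participation rate ≈ 62.35%.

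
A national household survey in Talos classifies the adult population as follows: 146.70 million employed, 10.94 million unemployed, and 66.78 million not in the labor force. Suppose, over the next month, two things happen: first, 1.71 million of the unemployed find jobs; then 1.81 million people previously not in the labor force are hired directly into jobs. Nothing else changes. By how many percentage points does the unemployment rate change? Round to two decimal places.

The unemployment rate changes by −1.15 percentage points.

Initially, labor force = 146.70 + 10.94 = 157.64 million, so u = 10.94/157.64 = 6.94%.
After the first change, unemployed falls and employed rises by 1.71; labor force unchanged → E = 148.41, U = 9.23, labor force = 157.64 million.
After the second change, employed and labor force both rise by 1.81; unemployed unchanged → E = 150.22, U = 9.23, labor force = 159.45 million.
New unemployment rate = 9.23 / 159.45 = 5.79%.
Change = 5.79% − 6.94% = −1.15 percentage points.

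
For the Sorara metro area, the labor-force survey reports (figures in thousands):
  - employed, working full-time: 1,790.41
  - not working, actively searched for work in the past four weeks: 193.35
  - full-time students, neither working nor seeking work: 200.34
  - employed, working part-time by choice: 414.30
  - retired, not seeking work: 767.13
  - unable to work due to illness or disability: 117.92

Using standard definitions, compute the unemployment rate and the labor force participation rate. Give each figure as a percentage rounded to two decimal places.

Unemployment rate ≈ 8.06%; labor force participation rate ≈ 68.84%.

Employed = 1,790.41 + 414.30 = 2,204.71 thousand.
Unemployed = 193.35 thousand.
Labor force = 2,204.71 + 193.35 = 2,398.06 thousand.
Not in labor force = 200.34 + 767.13 + 117.92 = 1,085.39 thousand (those not working and not actively searching are outside the labor force).
Civilian working-age population = 2,398.06 + 1,085.39 = 3,483.45 thousand.
Unemployment rate = 193.35 / 2,398.06 = 8.06%.
Labor force participation rate = 2,398.06 / 3,483.45 = 68.84%.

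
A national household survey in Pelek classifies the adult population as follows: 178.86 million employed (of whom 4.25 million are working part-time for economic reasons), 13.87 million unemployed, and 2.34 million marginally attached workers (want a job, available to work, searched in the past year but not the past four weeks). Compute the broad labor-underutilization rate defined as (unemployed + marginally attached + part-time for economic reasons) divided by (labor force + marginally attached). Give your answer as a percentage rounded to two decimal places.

Broad underutilization rate ≈ 10.49%.

Labor force = 178.86 + 13.87 = 192.73 million.
Numerator = 13.87 + 2.34 + 4.25 = 20.46 million.
Denominator = 192.73 + 2.34 = 195.07 million.
Broad rate = 20.46 / 195.07 = 10.49%.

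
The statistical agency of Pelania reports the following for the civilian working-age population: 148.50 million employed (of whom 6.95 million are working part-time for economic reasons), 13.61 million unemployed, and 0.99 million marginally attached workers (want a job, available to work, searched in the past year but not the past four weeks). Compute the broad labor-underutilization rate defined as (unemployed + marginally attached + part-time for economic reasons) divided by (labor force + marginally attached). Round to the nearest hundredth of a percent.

Broad underutilization rate ≈ 13.21%.

Labor force = 148.50 + 13.61 = 162.11 million.
Numerator = 13.61 + 0.99 + 6.95 = 21.55 million.
Denominator = 162.11 + 0.99 = 163.10 million.
Broad rate = 21.55 / 163.10 = 13.21%.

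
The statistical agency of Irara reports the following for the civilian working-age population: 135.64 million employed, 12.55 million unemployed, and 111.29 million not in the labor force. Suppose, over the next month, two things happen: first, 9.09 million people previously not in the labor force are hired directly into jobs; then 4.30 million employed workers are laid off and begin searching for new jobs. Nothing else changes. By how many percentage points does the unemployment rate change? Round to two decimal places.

Initially, labor force = 135.64 + 12.55 = 148.19 million, so u = 12.55/148.19 = 8.47%.
After the first change, employed and labor force both rise by 9.09; unemployed unchanged → E = 144.73, U = 12.55, labor force = 157.28 million.
After the second change, employed falls and unemployed rises by 4.30; labor force unchanged → E = 140.43, U = 16.85, labor force = 157.28 million.
New unemployment rate = 16.85 / 157.28 = 10.71%.
Change = 10.71% − 8.47% = +2.24 percentage points.

The unemployment rate changes by +2.24 percentage points.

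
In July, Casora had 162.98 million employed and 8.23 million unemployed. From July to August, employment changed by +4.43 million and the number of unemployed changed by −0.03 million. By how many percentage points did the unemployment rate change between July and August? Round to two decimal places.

The unemployment rate changed by −0.14 percentage points.

July: labor force = 162.98 + 8.23 = 171.21; u = 8.23/171.21 = 4.81%.
August: labor force = 167.41 + 8.20 = 175.61; u = 8.20/175.61 = 4.67%.
Change = 4.67% − 4.81% = −0.14 pp.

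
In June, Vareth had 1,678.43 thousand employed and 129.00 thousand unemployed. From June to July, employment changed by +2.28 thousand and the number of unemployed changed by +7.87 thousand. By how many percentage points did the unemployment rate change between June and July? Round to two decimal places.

The unemployment rate changed by +0.39 percentage points.

June: labor force = 1,678.43 + 129.00 = 1,807.43; u = 129.00/1,807.43 = 7.14%.
July: labor force = 1,680.71 + 136.87 = 1,817.58; u = 136.87/1,817.58 = 7.53%.
Change = 7.53% − 7.14% = +0.39 pp.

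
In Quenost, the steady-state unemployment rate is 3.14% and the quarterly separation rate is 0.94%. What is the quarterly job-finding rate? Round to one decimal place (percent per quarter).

Job-finding rate ≈ 29.0% per quarter.

From u* = s/(s+f): f = s·(1−u)/u.
f = 0.94 × (1 − 0.0314) / 0.0314 = 0.9105 / 0.0314 ≈ 29.0% per quarter.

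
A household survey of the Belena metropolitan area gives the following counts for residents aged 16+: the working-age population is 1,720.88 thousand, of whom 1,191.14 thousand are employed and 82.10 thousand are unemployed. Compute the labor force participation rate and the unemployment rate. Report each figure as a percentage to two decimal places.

Labor force = employed + unemployed = 1,191.14 + 82.10 = 1,273.24 thousand.
Unemployment rate = 82.10 / 1,273.24 = 6.45%.
Labor force participation rate = 1,273.24 / 1,720.88 = 73.99%.

Labor force participation rate ≈ 73.99%; unemployment rate ≈ 6.45%.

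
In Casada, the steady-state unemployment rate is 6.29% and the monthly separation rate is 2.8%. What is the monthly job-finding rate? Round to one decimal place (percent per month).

From u* = s/(s+f): f = s·(1−u)/u.
f = 2.8 × (1 − 0.0629) / 0.0629 = 2.6239 / 0.0629 ≈ 41.7% per month.

Job-finding rate ≈ 41.7% per month.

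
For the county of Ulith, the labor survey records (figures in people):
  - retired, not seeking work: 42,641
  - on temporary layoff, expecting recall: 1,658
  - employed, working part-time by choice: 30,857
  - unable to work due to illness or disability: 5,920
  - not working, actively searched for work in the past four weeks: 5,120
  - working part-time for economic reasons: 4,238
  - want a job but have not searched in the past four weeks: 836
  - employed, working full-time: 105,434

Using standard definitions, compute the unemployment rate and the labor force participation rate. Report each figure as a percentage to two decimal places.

Unemployment rate ≈ 4.60%; labor force participation rate ≈ 74.89%.

Employed = 30,857 + 4,238 + 105,434 = 140,529 (anyone who worked, including part-time for economic reasons, counts as employed).
Unemployed = 1,658 + 5,120 = 6,778 (jobless and actively searching, or on temporary layoff).
Labor force = 140,529 + 6,778 = 147,307.
Not in labor force = 42,641 + 5,920 + 836 = 49,397 (those not working and not actively searching are outside the labor force — including those who want a job but have given up searching).
Civilian working-age population = 147,307 + 49,397 = 196,704.
Unemployment rate = 6,778 / 147,307 = 4.60%.
Labor force participation rate = 147,307 / 196,704 = 74.89%.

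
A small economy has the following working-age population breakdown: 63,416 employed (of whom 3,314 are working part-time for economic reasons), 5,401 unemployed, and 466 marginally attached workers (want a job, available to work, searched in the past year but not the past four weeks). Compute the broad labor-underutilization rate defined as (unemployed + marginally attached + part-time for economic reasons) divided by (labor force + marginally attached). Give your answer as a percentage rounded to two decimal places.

Broad underutilization rate ≈ 13.25%.

Labor force = 63,416 + 5,401 = 68,817.
Numerator = 5,401 + 466 + 3,314 = 9,181.
Denominator = 68,817 + 466 = 69,283.
Broad rate = 9,181 / 69,283 = 13.25%.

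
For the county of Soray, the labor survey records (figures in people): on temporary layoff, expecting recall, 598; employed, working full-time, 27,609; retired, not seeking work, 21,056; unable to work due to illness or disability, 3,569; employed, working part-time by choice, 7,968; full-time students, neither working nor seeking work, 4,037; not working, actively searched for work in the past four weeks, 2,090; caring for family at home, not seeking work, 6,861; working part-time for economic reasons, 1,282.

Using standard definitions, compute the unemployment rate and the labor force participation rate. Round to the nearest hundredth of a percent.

Unemployment rate ≈ 6.80%; labor force participation rate ≈ 52.68%.

Employed = 27,609 + 7,968 + 1,282 = 36,859 (anyone who worked, including part-time for economic reasons, counts as employed).
Unemployed = 598 + 2,090 = 2,688 (jobless and actively searching, or on temporary layoff).
Labor force = 36,859 + 2,688 = 39,547.
Not in labor force = 21,056 + 3,569 + 4,037 + 6,861 = 35,523 (those not working and not actively searching are outside the labor force).
Civilian working-age population = 39,547 + 35,523 = 75,070.
Unemployment rate = 2,688 / 39,547 = 6.80%.
Labor force participation rate = 39,547 / 75,070 = 52.68%.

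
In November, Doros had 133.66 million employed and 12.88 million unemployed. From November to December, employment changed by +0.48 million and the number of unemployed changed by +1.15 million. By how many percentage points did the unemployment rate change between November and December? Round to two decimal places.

The unemployment rate changed by +0.68 percentage points.

November: labor force = 133.66 + 12.88 = 146.54; u = 12.88/146.54 = 8.79%.
December: labor force = 134.14 + 14.03 = 148.17; u = 14.03/148.17 = 9.47%.
Change = 9.47% − 8.79% = +0.68 pp.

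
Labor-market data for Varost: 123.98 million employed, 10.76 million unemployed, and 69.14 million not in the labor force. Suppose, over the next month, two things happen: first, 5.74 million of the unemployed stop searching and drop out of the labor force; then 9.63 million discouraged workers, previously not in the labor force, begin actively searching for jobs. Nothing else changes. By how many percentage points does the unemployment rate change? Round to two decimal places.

The unemployment rate changes by +2.58 percentage points.

Initially, labor force = 123.98 + 10.76 = 134.74 million, so u = 10.76/134.74 = 7.99%.
After the first change, unemployed and labor force both fall by 5.74 → E = 123.98, U = 5.02, labor force = 129.00 million.
After the second change, unemployed and labor force both rise by 9.63 → E = 123.98, U = 14.65, labor force = 138.63 million.
New unemployment rate = 14.65 / 138.63 = 10.57%.
Change = 10.57% − 7.99% = +2.58 percentage points.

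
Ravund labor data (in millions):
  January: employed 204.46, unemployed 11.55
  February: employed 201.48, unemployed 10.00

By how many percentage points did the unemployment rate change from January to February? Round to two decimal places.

January: labor force = 204.46 + 11.55 = 216.01; u = 11.55/216.01 = 5.35%.
February: labor force = 201.48 + 10.00 = 211.48; u = 10.00/211.48 = 4.73%.
Change = 4.73% − 5.35% = −0.62 pp.

The unemployment rate changed by −0.62 percentage points.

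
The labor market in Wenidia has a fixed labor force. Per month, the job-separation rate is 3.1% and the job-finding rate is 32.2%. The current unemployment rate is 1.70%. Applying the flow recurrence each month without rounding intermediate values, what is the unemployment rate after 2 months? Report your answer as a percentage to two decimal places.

Unemployment rate after two months ≈ 5.82%.

With a fixed labor force, u_{t+1} = u_t + s·(1−u_t) − f·u_t = u_t·(1−s−f) + s.
Here 1−s−f = 0.647 and s = 0.031.
u_1 = 0.017000 × 0.647 + 0.031 = 0.041999.
u_2 = 0.041999 × 0.647 + 0.031 = 0.058173.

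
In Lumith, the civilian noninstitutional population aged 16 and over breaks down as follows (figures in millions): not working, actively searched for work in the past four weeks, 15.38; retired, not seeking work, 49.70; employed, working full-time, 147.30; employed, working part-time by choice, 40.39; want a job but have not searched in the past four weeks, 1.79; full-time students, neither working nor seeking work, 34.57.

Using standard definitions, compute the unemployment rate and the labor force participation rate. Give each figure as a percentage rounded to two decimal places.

Employed = 147.30 + 40.39 = 187.69 million.
Unemployed = 15.38 million.
Labor force = 187.69 + 15.38 = 203.07 million.
Not in labor force = 49.70 + 1.79 + 34.57 = 86.06 million (those not working and not actively searching are outside the labor force — including those who want a job but have given up searching).
Civilian working-age population = 203.07 + 86.06 = 289.13 million.
Unemployment rate = 15.38 / 203.07 = 7.57%.
Labor force participation rate = 203.07 / 289.13 = 70.23%.

Unemployment rate ≈ 7.57%; labor force participation rate ≈ 70.23%.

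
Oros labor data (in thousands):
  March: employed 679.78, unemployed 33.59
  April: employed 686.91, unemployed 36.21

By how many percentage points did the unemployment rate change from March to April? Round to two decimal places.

March: labor force = 679.78 + 33.59 = 713.37; u = 33.59/713.37 = 4.71%.
April: labor force = 686.91 + 36.21 = 723.12; u = 36.21/723.12 = 5.01%.
Change = 5.01% − 4.71% = +0.30 pp.

The unemployment rate changed by +0.30 percentage points.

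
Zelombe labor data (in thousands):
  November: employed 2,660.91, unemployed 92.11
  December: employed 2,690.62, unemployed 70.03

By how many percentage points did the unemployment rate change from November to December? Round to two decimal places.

The unemployment rate changed by −0.81 percentage points.

November: labor force = 2,660.91 + 92.11 = 2,753.02; u = 92.11/2,753.02 = 3.35%.
December: labor force = 2,690.62 + 70.03 = 2,760.65; u = 70.03/2,760.65 = 2.54%.
Change = 2.54% − 3.35% = −0.81 pp.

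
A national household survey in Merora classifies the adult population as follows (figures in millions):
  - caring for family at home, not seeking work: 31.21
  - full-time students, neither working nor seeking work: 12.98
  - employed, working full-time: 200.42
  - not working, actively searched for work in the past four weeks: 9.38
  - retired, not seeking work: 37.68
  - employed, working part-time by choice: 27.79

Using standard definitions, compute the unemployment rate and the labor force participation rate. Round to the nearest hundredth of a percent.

Unemployment rate ≈ 3.95%; labor force participation rate ≈ 74.37%.

Employed = 200.42 + 27.79 = 228.21 million.
Unemployed = 9.38 million.
Labor force = 228.21 + 9.38 = 237.59 million.
Not in labor force = 31.21 + 12.98 + 37.68 = 81.87 million (those not working and not actively searching are outside the labor force).
Civilian working-age population = 237.59 + 81.87 = 319.46 million.
Unemployment rate = 9.38 / 237.59 = 3.95%.
Labor force participation rate = 237.59 / 319.46 = 74.37%.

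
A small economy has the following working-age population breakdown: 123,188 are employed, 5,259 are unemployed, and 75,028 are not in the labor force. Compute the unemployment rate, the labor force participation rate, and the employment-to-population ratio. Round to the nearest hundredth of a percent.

Unemployment rate ≈ 4.09%; labor force participation rate ≈ 63.13%; employment-population ratio ≈ 60.54%.

Labor force = employed + unemployed = 123,188 + 5,259 = 128,447.
Working-age population = 128,447 + 75,028 = 203,475.
Unemployment rate = 5,259 / 128,447 = 4.09%.
Labor force participation rate = 128,447 / 203,475 = 63.13%.
Employment-population ratio = 123,188 / 203,475 = 60.54%.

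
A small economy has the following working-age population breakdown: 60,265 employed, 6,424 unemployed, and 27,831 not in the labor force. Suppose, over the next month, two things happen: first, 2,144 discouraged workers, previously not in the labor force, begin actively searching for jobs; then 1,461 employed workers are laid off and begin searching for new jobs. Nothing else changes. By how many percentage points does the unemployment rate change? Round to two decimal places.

The unemployment rate changes by +4.94 percentage points.

Initially, labor force = 60,265 + 6,424 = 66,689, so u = 6,424/66,689 = 9.63%.
After the first change, unemployed and labor force both rise by 2,144 → E = 60,265, U = 8,568, labor force = 68,833.
After the second change, employed falls and unemployed rises by 1,461; labor force unchanged → E = 58,804, U = 10,029, labor force = 68,833.
New unemployment rate = 10,029 / 68,833 = 14.57%.
Change = 14.57% − 9.63% = +4.94 percentage points.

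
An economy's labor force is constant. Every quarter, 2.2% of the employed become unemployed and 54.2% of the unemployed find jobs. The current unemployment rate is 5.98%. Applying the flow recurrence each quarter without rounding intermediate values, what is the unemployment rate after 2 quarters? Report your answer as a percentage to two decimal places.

Unemployment rate after two quarters ≈ 4.30%.

With a fixed labor force, u_{t+1} = u_t + s·(1−u_t) − f·u_t = u_t·(1−s−f) + s.
Here 1−s−f = 0.436 and s = 0.022.
u_1 = 0.059800 × 0.436 + 0.022 = 0.048073.
u_2 = 0.048073 × 0.436 + 0.022 = 0.042960.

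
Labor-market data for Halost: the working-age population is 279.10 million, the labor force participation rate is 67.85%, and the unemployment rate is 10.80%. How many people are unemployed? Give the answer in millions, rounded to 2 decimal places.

Labor force = 0.6785 × 279.10 = 189.37 million.
Unemployed = 0.1080 × 189.37 ≈ 20.45 million.

About 20.45 million are unemployed.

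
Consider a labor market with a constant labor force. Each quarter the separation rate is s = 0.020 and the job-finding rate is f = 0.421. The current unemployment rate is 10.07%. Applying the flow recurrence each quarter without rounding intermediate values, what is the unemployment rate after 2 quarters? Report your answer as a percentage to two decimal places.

Unemployment rate after two quarters ≈ 6.26%.

With a fixed labor force, u_{t+1} = u_t + s·(1−u_t) − f·u_t = u_t·(1−s−f) + s.
Here 1−s−f = 0.559 and s = 0.020.
u_1 = 0.100700 × 0.559 + 0.020 = 0.076291.
u_2 = 0.076291 × 0.559 + 0.020 = 0.062647.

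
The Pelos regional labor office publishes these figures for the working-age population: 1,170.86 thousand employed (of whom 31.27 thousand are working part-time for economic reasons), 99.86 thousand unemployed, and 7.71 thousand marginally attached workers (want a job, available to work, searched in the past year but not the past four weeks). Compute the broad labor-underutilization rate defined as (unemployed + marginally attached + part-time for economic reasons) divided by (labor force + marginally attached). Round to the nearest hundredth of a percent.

Labor force = 1,170.86 + 99.86 = 1,270.72 thousand.
Numerator = 99.86 + 7.71 + 31.27 = 138.84 thousand.
Denominator = 1,270.72 + 7.71 = 1,278.43 thousand.
Broad rate = 138.84 / 1,278.43 = 10.86%.

Broad underutilization rate ≈ 10.86%.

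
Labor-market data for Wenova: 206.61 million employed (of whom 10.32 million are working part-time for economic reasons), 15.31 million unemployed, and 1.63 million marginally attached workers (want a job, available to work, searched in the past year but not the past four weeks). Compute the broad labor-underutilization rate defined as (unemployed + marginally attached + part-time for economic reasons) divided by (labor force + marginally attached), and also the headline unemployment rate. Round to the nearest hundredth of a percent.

Broad underutilization rate ≈ 12.19%; headline unemployment rate ≈ 6.90%.

Labor force = 206.61 + 15.31 = 221.92 million.
Numerator = 15.31 + 1.63 + 10.32 = 27.26 million.
Denominator = 221.92 + 1.63 = 223.55 million.
Broad rate = 27.26 / 223.55 = 12.19%.
Headline unemployment rate = 15.31 / 221.92 = 6.90%.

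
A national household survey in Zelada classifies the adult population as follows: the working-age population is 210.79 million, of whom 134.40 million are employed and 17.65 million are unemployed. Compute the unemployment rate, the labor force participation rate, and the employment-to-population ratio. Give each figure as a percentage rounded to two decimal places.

Labor force = employed + unemployed = 134.40 + 17.65 = 152.05 million.
Unemployment rate = 17.65 / 152.05 = 11.61%.
Labor force participation rate = 152.05 / 210.79 = 72.13%.
Employment-population ratio = 134.40 / 210.79 = 63.76%.

Unemployment rate ≈ 11.61%; labor force participation rate ≈ 72.13%; employment-population ratio ≈ 63.76%.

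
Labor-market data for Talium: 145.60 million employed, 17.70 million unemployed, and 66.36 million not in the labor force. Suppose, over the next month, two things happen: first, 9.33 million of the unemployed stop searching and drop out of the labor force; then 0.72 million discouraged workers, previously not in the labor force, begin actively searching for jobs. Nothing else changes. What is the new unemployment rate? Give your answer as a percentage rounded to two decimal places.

New unemployment rate ≈ 5.88%.

Initially, labor force = 145.60 + 17.70 = 163.30 million, so u = 17.70/163.30 = 10.84%.
After the first change, unemployed and labor force both fall by 9.33 → E = 145.60, U = 8.37, labor force = 153.97 million.
After the second change, unemployed and labor force both rise by 0.72 → E = 145.60, U = 9.09, labor force = 154.69 million.
New unemployment rate = 9.09 / 154.69 = 5.88%.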